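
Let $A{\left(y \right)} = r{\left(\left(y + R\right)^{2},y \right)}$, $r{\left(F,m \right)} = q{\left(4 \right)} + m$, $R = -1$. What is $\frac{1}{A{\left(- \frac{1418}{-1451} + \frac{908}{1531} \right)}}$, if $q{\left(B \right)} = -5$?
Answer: $- \frac{2221481}{7618939} \approx -0.29157$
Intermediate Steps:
$r{\left(F,m \right)} = -5 + m$
$A{\left(y \right)} = -5 + y$
$\frac{1}{A{\left(- \frac{1418}{-1451} + \frac{908}{1531} \right)}} = \frac{1}{-5 + \left(- \frac{1418}{-1451} + \frac{908}{1531}\right)} = \frac{1}{-5 + \left(\left(-1418\right) \left(- \frac{1}{1451}\right) + 908 \cdot \frac{1}{1531}\right)} = \frac{1}{-5 + \left(\frac{1418}{1451} + \frac{908}{1531}\right)} = \frac{1}{-5 + \frac{3488466}{2221481}} = \frac{1}{- \frac{7618939}{2221481}} = - \frac{2221481}{7618939}$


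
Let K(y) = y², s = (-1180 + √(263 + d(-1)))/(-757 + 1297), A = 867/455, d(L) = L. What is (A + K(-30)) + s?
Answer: 11053064/12285 + √262/540 ≈ 899.75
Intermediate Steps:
A = 867/455 (A = 867*(1/455) = 867/455 ≈ 1.9055)
s = -59/27 + √262/540 (s = (-1180 + √(263 - 1))/(-757 + 1297) = (-1180 + √262)/540 = (-1180 + √262)*(1/540) = -59/27 + √262/540 ≈ -2.1552)
(A + K(-30)) + s = (867/455 + (-30)²) + (-59/27 + √262/540) = (867/455 + 900) + (-59/27 + √262/540) = 410367/455 + (-59/27 + √262/540) = 11053064/12285 + √262/540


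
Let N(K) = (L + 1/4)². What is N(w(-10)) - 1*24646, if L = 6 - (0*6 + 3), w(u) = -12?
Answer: -394167/16 ≈ -24635.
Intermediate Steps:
L = 3 (L = 6 - (0 + 3) = 6 - 1*3 = 6 - 3 = 3)
N(K) = 169/16 (N(K) = (3 + 1/4)² = (3 + ¼)² = (13/4)² = 169/16)
N(w(-10)) - 1*24646 = 169/16 - 1*24646 = 169/16 - 24646 = -394167/16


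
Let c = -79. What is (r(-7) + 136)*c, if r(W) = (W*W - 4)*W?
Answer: 14141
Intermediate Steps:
r(W) = W*(-4 + W²) (r(W) = (W² - 4)*W = (-4 + W²)*W = W*(-4 + W²))
(r(-7) + 136)*c = (-7*(-4 + (-7)²) + 136)*(-79) = (-7*(-4 + 49) + 136)*(-79) = (-7*45 + 136)*(-79) = (-315 + 136)*(-79) = -179*(-79) = 14141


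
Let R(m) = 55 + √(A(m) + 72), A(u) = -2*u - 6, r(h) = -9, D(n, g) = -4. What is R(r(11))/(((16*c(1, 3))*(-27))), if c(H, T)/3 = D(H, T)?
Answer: 55/5184 + √21/2592 ≈ 0.012378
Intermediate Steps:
c(H, T) = -12 (c(H, T) = 3*(-4) = -12)
A(u) = -6 - 2*u
R(m) = 55 + √(66 - 2*m) (R(m) = 55 + √((-6 - 2*m) + 72) = 55 + √(66 - 2*m))
R(r(11))/(((16*c(1, 3))*(-27))) = (55 + √(66 - 2*(-9)))/(((16*(-12))*(-27))) = (55 + √(66 + 18))/((-192*(-27))) = (55 + √84)/5184 = (55 + 2*√21)*(1/5184) = 55/5184 + √21/2592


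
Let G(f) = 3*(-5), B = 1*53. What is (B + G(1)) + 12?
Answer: 50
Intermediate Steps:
B = 53
G(f) = -15
(B + G(1)) + 12 = (53 - 15) + 12 = 38 + 12 = 50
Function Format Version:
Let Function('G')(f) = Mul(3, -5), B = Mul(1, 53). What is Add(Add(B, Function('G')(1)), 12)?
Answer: 50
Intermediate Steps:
B = 53
Function('G')(f) = -15
Add(Add(B, Function('G')(1)), 12) = Add(Add(53, -15), 12) = Add(38, 12) = 50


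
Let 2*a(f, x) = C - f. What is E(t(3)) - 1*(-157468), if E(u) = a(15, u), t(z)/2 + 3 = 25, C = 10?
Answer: 314931/2 ≈ 1.5747e+5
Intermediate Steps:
a(f, x) = 5 - f/2 (a(f, x) = (10 - f)/2 = 5 - f/2)
t(z) = 44 (t(z) = -6 + 2*25 = -6 + 50 = 44)
E(u) = -5/2 (E(u) = 5 - ½*15 = 5 - 15/2 = -5/2)
E(t(3)) - 1*(-157468) = -5/2 - 1*(-157468) = -5/2 + 157468 = 314931/2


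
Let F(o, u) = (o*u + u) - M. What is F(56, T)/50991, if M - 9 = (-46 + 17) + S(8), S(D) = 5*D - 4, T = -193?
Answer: -479/2217 ≈ -0.21606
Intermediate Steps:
S(D) = -4 + 5*D
M = 16 (M = 9 + ((-46 + 17) + (-4 + 5*8)) = 9 + (-29 + (-4 + 40)) = 9 + (-29 + 36) = 9 + 7 = 16)
F(o, u) = -16 + u + o*u (F(o, u) = (o*u + u) - 1*16 = (u + o*u) - 16 = -16 + u + o*u)
F(56, T)/50991 = (-16 - 193 + 56*(-193))/50991 = (-16 - 193 - 10808)*(1/50991) = -11017*1/50991 = -479/2217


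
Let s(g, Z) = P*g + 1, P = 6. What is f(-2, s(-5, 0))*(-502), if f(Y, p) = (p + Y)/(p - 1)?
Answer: -7781/15 ≈ -518.73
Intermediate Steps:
s(g, Z) = 1 + 6*g (s(g, Z) = 6*g + 1 = 1 + 6*g)
f(Y, p) = (Y + p)/(-1 + p)
f(-2, s(-5, 0))*(-502) = ((-2 + (1 + 6*(-5)))/(-1 + (1 + 6*(-5))))*(-502) = ((-2 + (1 - 30))/(-1 + (1 - 30)))*(-502) = ((-2 - 29)/(-1 - 29))*(-502) = (-31/(-30))*(-502) = -1/30*(-31)*(-502) = (31/30)*(-502) = -7781/15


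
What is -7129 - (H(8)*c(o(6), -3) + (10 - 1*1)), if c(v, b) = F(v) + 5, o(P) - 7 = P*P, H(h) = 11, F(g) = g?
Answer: -7666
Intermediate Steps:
o(P) = 7 + P**2 (o(P) = 7 + P*P = 7 + P**2)
c(v, b) = 5 + v (c(v, b) = v + 5 = 5 + v)
-7129 - (H(8)*c(o(6), -3) + (10 - 1*1)) = -7129 - (11*(5 + (7 + 6**2)) + (10 - 1*1)) = -7129 - (11*(5 + (7 + 36)) + (10 - 1)) = -7129 - (11*(5 + 43) + 9) = -7129 - (11*48 + 9) = -7129 - (528 + 9) = -7129 - 1*537 = -7129 - 537 = -7666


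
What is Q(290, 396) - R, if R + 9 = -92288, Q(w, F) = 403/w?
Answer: 26766533/290 ≈ 92298.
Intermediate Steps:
R = -92297 (R = -9 - 92288 = -92297)
Q(290, 396) - R = 403/290 - 1*(-92297) = 403*(1/290) + 92297 = 403/290 + 92297 = 26766533/290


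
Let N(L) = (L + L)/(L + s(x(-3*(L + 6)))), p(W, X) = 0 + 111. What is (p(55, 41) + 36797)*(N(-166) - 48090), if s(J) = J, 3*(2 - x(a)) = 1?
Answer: -874991759592/493 ≈ -1.7748e+9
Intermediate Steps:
p(W, X) = 111
x(a) = 5/3 (x(a) = 2 - ⅓*1 = 2 - ⅓ = 5/3)
N(L) = 2*L/(5/3 + L) (N(L) = (L + L)/(L + 5/3) = (2*L)/(5/3 + L) = 2*L/(5/3 + L))
(p(55, 41) + 36797)*(N(-166) - 48090) = (111 + 36797)*(6*(-166)/(5 + 3*(-166)) - 48090) = 36908*(6*(-166)/(5 - 498) - 48090) = 36908*(6*(-166)/(-493) - 48090) = 36908*(6*(-166)*(-1/493) - 48090) = 36908*(996/493 - 48090) = 36908*(-23707374/493) = -874991759592/493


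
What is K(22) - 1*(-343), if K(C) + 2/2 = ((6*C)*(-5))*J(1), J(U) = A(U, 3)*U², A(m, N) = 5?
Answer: -2958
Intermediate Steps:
J(U) = 5*U²
K(C) = -1 - 150*C (K(C) = -1 + ((6*C)*(-5))*(5*1²) = -1 + (-30*C)*(5*1) = -1 - 30*C*5 = -1 - 150*C)
K(22) - 1*(-343) = (-1 - 150*22) - 1*(-343) = (-1 - 3300) + 343 = -3301 + 343 = -2958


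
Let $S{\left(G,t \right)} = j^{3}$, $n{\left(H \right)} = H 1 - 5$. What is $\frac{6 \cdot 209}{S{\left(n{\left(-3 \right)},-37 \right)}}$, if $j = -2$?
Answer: $- \frac{627}{4} \approx -156.75$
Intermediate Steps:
$n{\left(H \right)} = -5 + H$ ($n{\left(H \right)} = H - 5 = -5 + H$)
$S{\left(G,t \right)} = -8$ ($S{\left(G,t \right)} = \left(-2\right)^{3} = -8$)
$\frac{6 \cdot 209}{S{\left(n{\left(-3 \right)},-37 \right)}} = \frac{6 \cdot 209}{-8} = 1254 \left(- \frac{1}{8}\right) = - \frac{627}{4}$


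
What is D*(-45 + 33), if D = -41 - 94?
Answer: 1620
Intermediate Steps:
D = -135
D*(-45 + 33) = -135*(-45 + 33) = -135*(-12) = 1620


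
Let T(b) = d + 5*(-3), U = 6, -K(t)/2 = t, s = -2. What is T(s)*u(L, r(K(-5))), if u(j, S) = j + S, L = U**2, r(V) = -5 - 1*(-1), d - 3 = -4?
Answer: -512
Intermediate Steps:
K(t) = -2*t
d = -1 (d = 3 - 4 = -1)
r(V) = -4 (r(V) = -5 + 1 = -4)
L = 36 (L = 6**2 = 36)
u(j, S) = S + j
T(b) = -16 (T(b) = -1 + 5*(-3) = -1 - 15 = -16)
T(s)*u(L, r(K(-5))) = -16*(-4 + 36) = -16*32 = -512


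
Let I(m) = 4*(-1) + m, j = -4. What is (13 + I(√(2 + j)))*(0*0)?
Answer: 0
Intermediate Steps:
I(m) = -4 + m
(13 + I(√(2 + j)))*(0*0) = (13 + (-4 + √(2 - 4)))*(0*0) = (13 + (-4 + √(-2)))*0 = (13 + (-4 + I*√2))*0 = (9 + I*√2)*0 = 0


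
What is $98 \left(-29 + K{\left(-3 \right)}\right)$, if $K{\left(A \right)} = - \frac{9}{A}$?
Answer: $-2548$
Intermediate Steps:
$98 \left(-29 + K{\left(-3 \right)}\right) = 98 \left(-29 - \frac{9}{-3}\right) = 98 \left(-29 - -3\right) = 98 \left(-29 + 3\right) = 98 \left(-26\right) = -2548$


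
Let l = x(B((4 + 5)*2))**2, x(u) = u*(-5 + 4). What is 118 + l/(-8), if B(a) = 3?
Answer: 935/8 ≈ 116.88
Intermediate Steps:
x(u) = -u (x(u) = u*(-1) = -u)
l = 9 (l = (-1*3)**2 = (-3)**2 = 9)
118 + l/(-8) = 118 + 9/(-8) = 118 - 1/8*9 = 118 - 9/8 = 935/8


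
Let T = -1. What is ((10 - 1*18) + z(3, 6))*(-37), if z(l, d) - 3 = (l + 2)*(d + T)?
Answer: -740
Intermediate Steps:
z(l, d) = 3 + (-1 + d)*(2 + l) (z(l, d) = 3 + (l + 2)*(d - 1) = 3 + (2 + l)*(-1 + d) = 3 + (-1 + d)*(2 + l))
((10 - 1*18) + z(3, 6))*(-37) = ((10 - 1*18) + (1 - 1*3 + 2*6 + 6*3))*(-37) = ((10 - 18) + (1 - 3 + 12 + 18))*(-37) = (-8 + 28)*(-37) = 20*(-37) = -740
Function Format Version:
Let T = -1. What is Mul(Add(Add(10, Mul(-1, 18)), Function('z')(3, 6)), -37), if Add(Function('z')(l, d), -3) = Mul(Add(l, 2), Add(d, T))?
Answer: -740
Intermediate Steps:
Function('z')(l, d) = Add(3, Mul(Add(-1, d), Add(2, l))) (Function('z')(l, d) = Add(3, Mul(Add(l, 2), Add(d, -1))) = Add(3, Mul(Add(2, l), Add(-1, d))) = Add(3, Mul(Add(-1, d), Add(2, l))))
Mul(Add(Add(10, Mul(-1, 18)), Function('z')(3, 6)), -37) = Mul(Add(Add(10, Mul(-1, 18)), Add(1, Mul(-1, 3), Mul(2, 6), Mul(6, 3))), -37) = Mul(Add(Add(10, -18), Add(1, -3, 12, 18)), -37) = Mul(Add(-8, 28), -37) = Mul(20, -37) = -740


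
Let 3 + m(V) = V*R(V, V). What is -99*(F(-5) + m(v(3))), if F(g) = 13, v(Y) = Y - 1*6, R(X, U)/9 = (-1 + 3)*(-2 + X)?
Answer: -27720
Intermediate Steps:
R(X, U) = -36 + 18*X (R(X, U) = 9*((-1 + 3)*(-2 + X)) = 9*(2*(-2 + X)) = 9*(-4 + 2*X) = -36 + 18*X)
v(Y) = -6 + Y (v(Y) = Y - 6 = -6 + Y)
m(V) = -3 + V*(-36 + 18*V)
-99*(F(-5) + m(v(3))) = -99*(13 + (-3 + 18*(-6 + 3)*(-2 + (-6 + 3)))) = -99*(13 + (-3 + 18*(-3)*(-2 - 3))) = -99*(13 + (-3 + 18*(-3)*(-5))) = -99*(13 + (-3 + 270)) = -99*(13 + 267) = -99*280 = -27720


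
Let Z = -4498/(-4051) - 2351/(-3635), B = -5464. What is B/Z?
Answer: -80459503640/25874131 ≈ -3109.6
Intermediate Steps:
Z = 25874131/14725385 (Z = -4498*(-1/4051) - 2351*(-1/3635) = 4498/4051 + 2351/3635 = 25874131/14725385 ≈ 1.7571)
B/Z = -5464/25874131/14725385 = -5464*14725385/25874131 = -80459503640/25874131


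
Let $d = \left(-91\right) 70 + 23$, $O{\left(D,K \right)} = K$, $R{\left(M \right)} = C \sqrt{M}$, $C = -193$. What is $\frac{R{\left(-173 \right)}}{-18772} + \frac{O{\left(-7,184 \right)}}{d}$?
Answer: $- \frac{184}{6347} + \frac{193 i \sqrt{173}}{18772} \approx -0.02899 + 0.13523 i$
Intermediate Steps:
$R{\left(M \right)} = - 193 \sqrt{M}$
$d = -6347$ ($d = -6370 + 23 = -6347$)
$\frac{R{\left(-173 \right)}}{-18772} + \frac{O{\left(-7,184 \right)}}{d} = \frac{\left(-193\right) \sqrt{-173}}{-18772} + \frac{184}{-6347} = - 193 i \sqrt{173} \left(- \frac{1}{18772}\right) + 184 \left(- \frac{1}{6347}\right) = - 193 i \sqrt{173} \left(- \frac{1}{18772}\right) - \frac{184}{6347} = \frac{193 i \sqrt{173}}{18772} - \frac{184}{6347} = - \frac{184}{6347} + \frac{193 i \sqrt{173}}{18772}$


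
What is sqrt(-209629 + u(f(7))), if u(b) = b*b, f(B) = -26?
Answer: 3*I*sqrt(23217) ≈ 457.11*I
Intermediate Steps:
u(b) = b**2
sqrt(-209629 + u(f(7))) = sqrt(-209629 + (-26)**2) = sqrt(-209629 + 676) = sqrt(-208953) = 3*I*sqrt(23217)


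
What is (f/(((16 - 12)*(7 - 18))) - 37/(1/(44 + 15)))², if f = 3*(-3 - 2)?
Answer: 9223105369/1936 ≈ 4.7640e+6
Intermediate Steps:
f = -15 (f = 3*(-5) = -15)
(f/(((16 - 12)*(7 - 18))) - 37/(1/(44 + 15)))² = (-15*1/((7 - 18)*(16 - 12)) - 37/(1/(44 + 15)))² = (-15/(4*(-11)) - 37/(1/59))² = (-15/(-44) - 37/1/59)² = (-15*(-1/44) - 37*59)² = (15/44 - 2183)² = (-96037/44)² = 9223105369/1936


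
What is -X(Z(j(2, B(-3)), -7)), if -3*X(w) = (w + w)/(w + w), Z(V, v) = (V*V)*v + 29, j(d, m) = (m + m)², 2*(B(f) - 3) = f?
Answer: ⅓ ≈ 0.33333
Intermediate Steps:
B(f) = 3 + f/2
j(d, m) = 4*m² (j(d, m) = (2*m)² = 4*m²)
Z(V, v) = 29 + v*V² (Z(V, v) = V²*v + 29 = v*V² + 29 = 29 + v*V²)
X(w) = -⅓ (X(w) = -(w + w)/(3*(w + w)) = -2*w/(3*(2*w)) = -2*w*1/(2*w)/3 = -⅓*1 = -⅓)
-X(Z(j(2, B(-3)), -7)) = -1*(-⅓) = ⅓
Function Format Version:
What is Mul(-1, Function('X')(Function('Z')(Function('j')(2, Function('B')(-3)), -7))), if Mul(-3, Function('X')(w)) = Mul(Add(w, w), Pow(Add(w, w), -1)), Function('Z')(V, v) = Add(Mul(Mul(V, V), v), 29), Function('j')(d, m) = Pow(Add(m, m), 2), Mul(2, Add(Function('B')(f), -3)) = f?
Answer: Rational(1, 3) ≈ 0.33333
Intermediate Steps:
Function('B')(f) = Add(3, Mul(Rational(1, 2), f))
Function('j')(d, m) = Mul(4, Pow(m, 2)) (Function('j')(d, m) = Pow(Mul(2, m), 2) = Mul(4, Pow(m, 2)))
Function('Z')(V, v) = Add(29, Mul(v, Pow(V, 2))) (Function('Z')(V, v) = Add(Mul(Pow(V, 2), v), 29) = Add(Mul(v, Pow(V, 2)), 29) = Add(29, Mul(v, Pow(V, 2))))
Function('X')(w) = Rational(-1, 3) (Function('X')(w) = Mul(Rational(-1, 3), Mul(Add(w, w), Pow(Add(w, w), -1))) = Mul(Rational(-1, 3), Mul(Mul(2, w), Pow(Mul(2, w), -1))) = Mul(Rational(-1, 3), Mul(Mul(2, w), Mul(Rational(1, 2), Pow(w, -1)))) = Mul(Rational(-1, 3), 1) = Rational(-1, 3))
Mul(-1, Function('X')(Function('Z')(Function('j')(2, Function('B')(-3)), -7))) = Mul(-1, Rational(-1, 3)) = Rational(1, 3)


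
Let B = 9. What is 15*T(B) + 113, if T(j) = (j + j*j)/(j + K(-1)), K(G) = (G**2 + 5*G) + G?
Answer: 901/2 ≈ 450.50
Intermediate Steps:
K(G) = G**2 + 6*G
T(j) = (j + j**2)/(-5 + j) (T(j) = (j + j*j)/(j - (6 - 1)) = (j + j**2)/(j - 1*5) = (j + j**2)/(j - 5) = (j + j**2)/(-5 + j))
15*T(B) + 113 = 15*(9*(1 + 9)/(-5 + 9)) + 113 = 15*(9*10/4) + 113 = 15*(9*(1/4)*10) + 113 = 15*(45/2) + 113 = 675/2 + 113 = 901/2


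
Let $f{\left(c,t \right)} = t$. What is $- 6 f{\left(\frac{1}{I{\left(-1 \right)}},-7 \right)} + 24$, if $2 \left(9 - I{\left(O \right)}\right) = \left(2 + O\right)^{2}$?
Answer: $66$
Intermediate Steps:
$I{\left(O \right)} = 9 - \frac{\left(2 + O\right)^{2}}{2}$
$- 6 f{\left(\frac{1}{I{\left(-1 \right)}},-7 \right)} + 24 = \left(-6\right) \left(-7\right) + 24 = 42 + 24 = 66$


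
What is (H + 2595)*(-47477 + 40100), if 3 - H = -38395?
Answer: -302405361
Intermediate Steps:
H = 38398 (H = 3 - 1*(-38395) = 3 + 38395 = 38398)
(H + 2595)*(-47477 + 40100) = (38398 + 2595)*(-47477 + 40100) = 40993*(-7377) = -302405361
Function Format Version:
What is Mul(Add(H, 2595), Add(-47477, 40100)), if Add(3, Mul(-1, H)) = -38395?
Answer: -302405361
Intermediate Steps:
H = 38398 (H = Add(3, Mul(-1, -38395)) = Add(3, 38395) = 38398)
Mul(Add(H, 2595), Add(-47477, 40100)) = Mul(Add(38398, 2595), Add(-47477, 40100)) = Mul(40993, -7377) = -302405361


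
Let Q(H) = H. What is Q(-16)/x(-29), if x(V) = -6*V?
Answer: -8/87 ≈ -0.091954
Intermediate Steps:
Q(-16)/x(-29) = -16/((-6*(-29))) = -16/174 = -16*1/174 = -8/87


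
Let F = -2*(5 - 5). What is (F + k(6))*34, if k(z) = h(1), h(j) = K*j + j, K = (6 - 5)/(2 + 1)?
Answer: 136/3 ≈ 45.333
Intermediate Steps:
F = 0 (F = -2*0 = 0)
K = 1/3 ≈ 0.33333
h(j) = 4*j/3 (h(j) = j/3 + j = 4*j/3)
k(z) = 4/3 (k(z) = (4/3)*1 = 4/3)
(F + k(6))*34 = (0 + 4/3)*34 = (4/3)*34 = 136/3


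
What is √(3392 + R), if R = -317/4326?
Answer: 5*√2539098114/4326 ≈ 58.240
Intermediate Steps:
R = -317/4326 (R = -317*1/4326 = -317/4326 ≈ -0.073278)
√(3392 + R) = √(3392 - 317/4326) = √(14673475/4326) = 5*√2539098114/4326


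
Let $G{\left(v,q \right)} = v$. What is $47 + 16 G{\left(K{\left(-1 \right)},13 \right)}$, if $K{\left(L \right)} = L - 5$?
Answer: $-49$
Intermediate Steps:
$K{\left(L \right)} = -5 + L$
$47 + 16 G{\left(K{\left(-1 \right)},13 \right)} = 47 + 16 \left(-5 - 1\right) = 47 + 16 \left(-6\right) = 47 - 96 = -49$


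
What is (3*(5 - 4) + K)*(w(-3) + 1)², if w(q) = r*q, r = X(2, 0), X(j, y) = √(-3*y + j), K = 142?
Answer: 2755 - 870*√2 ≈ 1524.6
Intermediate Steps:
X(j, y) = √(j - 3*y)
r = √2 (r = √(2 - 3*0) = √(2 + 0) = √2 ≈ 1.4142)
w(q) = q*√2 (w(q) = √2*q = q*√2)
(3*(5 - 4) + K)*(w(-3) + 1)² = (3*(5 - 4) + 142)*(-3*√2 + 1)² = (3*1 + 142)*(1 - 3*√2)² = (3 + 142)*(1 - 3*√2)² = 145*(1 - 3*√2)²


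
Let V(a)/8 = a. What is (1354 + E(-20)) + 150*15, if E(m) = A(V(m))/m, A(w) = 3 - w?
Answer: 71917/20 ≈ 3595.9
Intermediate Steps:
V(a) = 8*a
E(m) = (3 - 8*m)/m
(1354 + E(-20)) + 150*15 = (1354 + (-8 + 3/(-20))) + 150*15 = (1354 + (-8 + 3*(-1/20))) + 2250 = (1354 + (-8 - 3/20)) + 2250 = (1354 - 163/20) + 2250 = 26917/20 + 2250 = 71917/20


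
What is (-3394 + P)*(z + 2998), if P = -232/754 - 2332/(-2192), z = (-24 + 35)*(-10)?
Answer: -17453244618/1781 ≈ -9.7997e+6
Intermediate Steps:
z = -110 (z = 11*(-10) = -110)
P = 5387/7124 (P = -232*1/754 - 2332*(-1/2192) = -4/13 + 583/548 = 5387/7124 ≈ 0.75618)
(-3394 + P)*(z + 2998) = (-3394 + 5387/7124)*(-110 + 2998) = -24173469/7124*2888 = -17453244618/1781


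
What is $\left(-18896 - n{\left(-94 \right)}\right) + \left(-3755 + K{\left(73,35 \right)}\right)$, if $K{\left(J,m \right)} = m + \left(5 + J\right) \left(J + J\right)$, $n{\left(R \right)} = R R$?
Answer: $-20064$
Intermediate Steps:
$n{\left(R \right)} = R^{2}$
$K{\left(J,m \right)} = m + 2 J \left(5 + J\right)$ ($K{\left(J,m \right)} = m + \left(5 + J\right) 2 J = m + 2 J \left(5 + J\right)$)
$\left(-18896 - n{\left(-94 \right)}\right) + \left(-3755 + K{\left(73,35 \right)}\right) = \left(-18896 - \left(-94\right)^{2}\right) + \left(-3755 + \left(35 + 2 \cdot 73^{2} + 10 \cdot 73\right)\right) = \left(-18896 - 8836\right) + \left(-3755 + \left(35 + 2 \cdot 5329 + 730\right)\right) = \left(-18896 - 8836\right) + \left(-3755 + \left(35 + 10658 + 730\right)\right) = -27732 + \left(-3755 + 11423\right) = -27732 + 7668 = -20064$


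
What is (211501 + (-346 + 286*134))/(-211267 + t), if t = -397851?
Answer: -249479/609118 ≈ -0.40957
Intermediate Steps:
(211501 + (-346 + 286*134))/(-211267 + t) = (211501 + (-346 + 286*134))/(-211267 - 397851) = (211501 + (-346 + 38324))/(-609118) = (211501 + 37978)*(-1/609118) = 249479*(-1/609118) = -249479/609118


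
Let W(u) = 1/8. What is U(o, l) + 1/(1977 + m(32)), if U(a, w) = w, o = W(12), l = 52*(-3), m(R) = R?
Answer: -313403/2009 ≈ -156.00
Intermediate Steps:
W(u) = ⅛
l = -156
o = ⅛ ≈ 0.12500
U(o, l) + 1/(1977 + m(32)) = -156 + 1/(1977 + 32) = -156 + 1/2009 = -313403/2009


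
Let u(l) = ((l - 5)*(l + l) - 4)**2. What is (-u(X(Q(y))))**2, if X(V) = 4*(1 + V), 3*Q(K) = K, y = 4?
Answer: 229310730496/6561 ≈ 3.4951e+7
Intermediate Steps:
Q(K) = K/3
X(V) = 4 + 4*V
u(l) = (-4 + 2*l*(-5 + l))**2 (u(l) = ((-5 + l)*(2*l) - 4)**2 = (2*l*(-5 + l) - 4)**2 = (-4 + 2*l*(-5 + l))**2)
(-u(X(Q(y))))**2 = (-4*(2 - (4 + 4*((1/3)*4))**2 + 5*(4 + 4*((1/3)*4)))**2)**2 = (-4*(2 - (4 + 4*(4/3))**2 + 5*(4 + 4*(4/3)))**2)**2 = (-4*(2 - (4 + 16/3)**2 + 5*(4 + 16/3))**2)**2 = (-4*(2 - (28/3)**2 + 5*(28/3))**2)**2 = (-4*(2 - 1*784/9 + 140/3)**2)**2 = (-4*(2 - 784/9 + 140/3)**2)**2 = (-4*(-346/9)**2)**2 = (-4*119716/81)**2 = (-1*478864/81)**2 = (-478864/81)**2 = 229310730496/6561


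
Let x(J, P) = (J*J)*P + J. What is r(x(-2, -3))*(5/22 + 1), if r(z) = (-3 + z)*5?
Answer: -2295/22 ≈ -104.32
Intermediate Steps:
x(J, P) = J + P*J² (x(J, P) = J²*P + J = P*J² + J = J + P*J²)
r(z) = -15 + 5*z
r(x(-2, -3))*(5/22 + 1) = (-15 + 5*(-2*(1 - 2*(-3))))*(5/22 + 1) = (-15 + 5*(-2*(1 + 6)))*(5*(1/22) + 1) = (-15 + 5*(-2*7))*(5/22 + 1) = (-15 + 5*(-14))*(27/22) = (-15 - 70)*(27/22) = -85*27/22 = -2295/22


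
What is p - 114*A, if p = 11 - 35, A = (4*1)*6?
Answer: -2760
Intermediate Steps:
A = 24 (A = 4*6 = 24)
p = -24
p - 114*A = -24 - 114*24 = -24 - 2736 = -2760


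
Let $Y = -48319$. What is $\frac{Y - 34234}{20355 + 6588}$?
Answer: $- \frac{82553}{26943} \approx -3.064$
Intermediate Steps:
$\frac{Y - 34234}{20355 + 6588} = \frac{-48319 - 34234}{20355 + 6588} = - \frac{82553}{26943}$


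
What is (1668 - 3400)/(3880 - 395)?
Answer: -1732/3485 ≈ -0.49699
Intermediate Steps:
(1668 - 3400)/(3880 - 395) = -1732/3485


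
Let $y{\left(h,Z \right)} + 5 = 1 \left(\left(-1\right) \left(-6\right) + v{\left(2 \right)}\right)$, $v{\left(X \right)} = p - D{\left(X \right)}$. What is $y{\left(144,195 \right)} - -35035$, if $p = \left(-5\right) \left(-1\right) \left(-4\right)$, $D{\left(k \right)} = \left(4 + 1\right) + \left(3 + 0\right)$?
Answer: $35008$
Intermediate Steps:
$D{\left(k \right)} = 8$ ($D{\left(k \right)} = 5 + 3 = 8$)
$p = -20$ ($p = 5 \left(-4\right) = -20$)
$v{\left(X \right)} = -28$ ($v{\left(X \right)} = -20 - 8 = -28$)
$y{\left(h,Z \right)} = -27$ ($y{\left(h,Z \right)} = -5 + 1 \left(\left(-1\right) \left(-6\right) - 28\right) = -5 + 1 \left(6 - 28\right) = -5 + 1 \left(-22\right) = -5 - 22 = -27$)
$y{\left(144,195 \right)} - -35035 = -27 - -35035 = -27 + 35035 = 35008$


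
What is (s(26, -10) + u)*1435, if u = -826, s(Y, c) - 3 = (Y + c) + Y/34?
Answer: -19668110/17 ≈ -1.1569e+6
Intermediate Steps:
s(Y, c) = 3 + c + 35*Y/34 (s(Y, c) = 3 + ((Y + c) + Y/34) = 3 + (c + 35*Y/34) = 3 + c + 35*Y/34)
(s(26, -10) + u)*1435 = ((3 - 10 + (35/34)*26) - 826)*1435 = ((3 - 10 + 455/17) - 826)*1435 = (336/17 - 826)*1435 = -13706/17*1435 = -19668110/17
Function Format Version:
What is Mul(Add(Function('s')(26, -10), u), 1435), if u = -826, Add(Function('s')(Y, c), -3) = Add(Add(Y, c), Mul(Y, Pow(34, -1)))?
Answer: Rational(-19668110, 17) ≈ -1.1569e+6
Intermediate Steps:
Function('s')(Y, c) = Add(3, c, Mul(Rational(35, 34), Y)) (Function('s')(Y, c) = Add(3, Add(Add(Y, c), Mul(Y, Pow(34, -1)))) = Add(3, Add(Add(Y, c), Mul(Y, Rational(1, 34)))) = Add(3, Add(Add(Y, c), Mul(Rational(1, 34), Y))) = Add(3, Add(c, Mul(Rational(35, 34), Y))) = Add(3, c, Mul(Rational(35, 34), Y)))
Mul(Add(Function('s')(26, -10), u), 1435) = Mul(Add(Add(3, -10, Mul(Rational(35, 34), 26)), -826), 1435) = Mul(Add(Add(3, -10, Rational(455, 17)), -826), 1435) = Mul(Add(Rational(336, 17), -826), 1435) = Mul(Rational(-13706, 17), 1435) = Rational(-19668110, 17)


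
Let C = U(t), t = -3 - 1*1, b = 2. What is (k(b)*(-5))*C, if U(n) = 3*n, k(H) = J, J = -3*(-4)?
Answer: 720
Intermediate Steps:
J = 12
k(H) = 12
t = -4 (t = -3 - 1 = -4)
C = -12 (C = 3*(-4) = -12)
(k(b)*(-5))*C = (12*(-5))*(-12) = -60*(-12) = 720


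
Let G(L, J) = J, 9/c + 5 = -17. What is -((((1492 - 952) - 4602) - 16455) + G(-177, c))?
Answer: 451383/22 ≈ 20517.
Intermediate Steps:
c = -9/22 (c = 9/(-5 - 17) = 9/(-22) = 9*(-1/22) = -9/22 ≈ -0.40909)
-((((1492 - 952) - 4602) - 16455) + G(-177, c)) = -((((1492 - 952) - 4602) - 16455) - 9/22) = -(((540 - 4602) - 16455) - 9/22) = -((-4062 - 16455) - 9/22) = -(-20517 - 9/22) = -1*(-451383/22) = 451383/22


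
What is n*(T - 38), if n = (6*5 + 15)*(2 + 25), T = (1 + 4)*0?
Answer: -46170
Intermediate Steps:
T = 0 (T = 5*0 = 0)
n = 1215 (n = (30 + 15)*27 = 45*27 = 1215)
n*(T - 38) = 1215*(0 - 38) = 1215*(-38) = -46170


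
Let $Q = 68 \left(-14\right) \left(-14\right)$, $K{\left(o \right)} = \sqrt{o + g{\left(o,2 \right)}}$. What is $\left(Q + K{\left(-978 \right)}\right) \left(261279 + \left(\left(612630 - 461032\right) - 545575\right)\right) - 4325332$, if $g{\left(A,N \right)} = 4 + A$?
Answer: $-1772924276 - 530792 i \sqrt{122} \approx -1.7729 \cdot 10^{9} - 5.8628 \cdot 10^{6} i$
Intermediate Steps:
$K{\left(o \right)} = \sqrt{4 + 2 o}$ ($K{\left(o \right)} = \sqrt{o + \left(4 + o\right)} = \sqrt{4 + 2 o}$)
$Q = 13328$ ($Q = \left(-952\right) \left(-14\right) = 13328$)
$\left(Q + K{\left(-978 \right)}\right) \left(261279 + \left(\left(612630 - 461032\right) - 545575\right)\right) - 4325332 = \left(13328 + \sqrt{4 + 2 \left(-978\right)}\right) \left(261279 + \left(\left(612630 - 461032\right) - 545575\right)\right) - 4325332 = \left(13328 + \sqrt{4 - 1956}\right) \left(261279 + \left(151598 - 545575\right)\right) - 4325332 = \left(13328 + \sqrt{-1952}\right) \left(261279 - 393977\right) - 4325332 = \left(13328 + 4 i \sqrt{122}\right) \left(-132698\right) - 4325332 = \left(-1768598944 - 530792 i \sqrt{122}\right) - 4325332 = -1772924276 - 530792 i \sqrt{122}$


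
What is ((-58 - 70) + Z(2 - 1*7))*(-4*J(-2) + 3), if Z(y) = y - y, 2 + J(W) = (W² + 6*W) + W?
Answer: -6528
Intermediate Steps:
J(W) = -2 + W² + 7*W (J(W) = -2 + ((W² + 6*W) + W) = -2 + (W² + 7*W) = -2 + W² + 7*W)
Z(y) = 0
((-58 - 70) + Z(2 - 1*7))*(-4*J(-2) + 3) = ((-58 - 70) + 0)*(-4*(-2 + (-2)² + 7*(-2)) + 3) = (-128 + 0)*(-4*(-2 + 4 - 14) + 3) = -128*(-4*(-12) + 3) = -128*(48 + 3) = -128*51 = -6528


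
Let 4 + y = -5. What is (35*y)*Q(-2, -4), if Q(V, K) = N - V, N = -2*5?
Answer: 2520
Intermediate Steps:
N = -10
Q(V, K) = -10 - V
y = -9 (y = -4 - 5 = -9)
(35*y)*Q(-2, -4) = (35*(-9))*(-10 - 1*(-2)) = -315*(-10 + 2) = -315*(-8) = 2520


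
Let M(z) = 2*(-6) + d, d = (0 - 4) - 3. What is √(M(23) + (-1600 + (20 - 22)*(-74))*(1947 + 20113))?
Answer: I*√32031139 ≈ 5659.6*I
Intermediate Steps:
d = -7 (d = -4 - 3 = -7)
M(z) = -19 (M(z) = 2*(-6) - 7 = -12 - 7 = -19)
√(M(23) + (-1600 + (20 - 22)*(-74))*(1947 + 20113)) = √(-19 + (-1600 + (20 - 22)*(-74))*(1947 + 20113)) = √(-19 + (-1600 - 2*(-74))*22060) = √(-19 + (-1600 + 148)*22060) = √(-19 - 1452*22060) = √(-19 - 32031120) = √(-32031139) = I*√32031139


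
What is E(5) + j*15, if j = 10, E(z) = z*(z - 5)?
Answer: 150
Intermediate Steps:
E(z) = z*(-5 + z)
E(5) + j*15 = 5*(-5 + 5) + 10*15 = 5*0 + 150 = 0 + 150 = 150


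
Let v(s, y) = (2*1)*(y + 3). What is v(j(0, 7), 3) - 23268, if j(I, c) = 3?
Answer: -23256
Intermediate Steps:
v(s, y) = 6 + 2*y (v(s, y) = 2*(3 + y) = 6 + 2*y)
v(j(0, 7), 3) - 23268 = (6 + 2*3) - 23268 = (6 + 6) - 23268 = 12 - 23268 = -23256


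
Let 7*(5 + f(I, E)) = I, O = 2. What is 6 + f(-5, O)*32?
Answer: -1238/7 ≈ -176.86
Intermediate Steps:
f(I, E) = -5 + I/7
6 + f(-5, O)*32 = 6 + (-5 + (⅐)*(-5))*32 = 6 + (-5 - 5/7)*32 = 6 - 40/7*32 = 6 - 1280/7 = -1238/7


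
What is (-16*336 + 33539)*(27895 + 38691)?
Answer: 1875261518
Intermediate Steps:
(-16*336 + 33539)*(27895 + 38691) = (-5376 + 33539)*66586 = 28163*66586 = 1875261518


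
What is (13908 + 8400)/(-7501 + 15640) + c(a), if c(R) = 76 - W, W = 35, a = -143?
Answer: 118669/2713 ≈ 43.741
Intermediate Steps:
c(R) = 41 (c(R) = 76 - 1*35 = 76 - 35 = 41)
(13908 + 8400)/(-7501 + 15640) + c(a) = (13908 + 8400)/(-7501 + 15640) + 41 = 22308/8139 + 41 = 22308*(1/8139) + 41 = 7436/2713 + 41 = 118669/2713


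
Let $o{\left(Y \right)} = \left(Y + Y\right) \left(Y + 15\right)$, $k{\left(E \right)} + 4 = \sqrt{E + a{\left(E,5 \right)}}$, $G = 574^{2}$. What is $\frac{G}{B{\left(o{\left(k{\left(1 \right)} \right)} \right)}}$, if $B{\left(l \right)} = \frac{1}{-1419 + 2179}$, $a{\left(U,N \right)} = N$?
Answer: $250401760$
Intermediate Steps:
$G = 329476$
$k{\left(E \right)} = -4 + \sqrt{5 + E}$ ($k{\left(E \right)} = -4 + \sqrt{E + 5} = -4 + \sqrt{5 + E}$)
$o{\left(Y \right)} = 2 Y \left(15 + Y\right)$
$B{\left(l \right)} = \frac{1}{760}$
$\frac{G}{B{\left(o{\left(k{\left(1 \right)} \right)} \right)}} = 329476 \frac{1}{\frac{1}{760}} = 329476 \cdot 760 = 250401760$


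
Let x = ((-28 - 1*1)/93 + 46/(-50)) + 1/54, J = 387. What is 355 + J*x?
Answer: -532661/4650 ≈ -114.55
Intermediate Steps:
x = -50777/41850 (x = ((-28 - 1)*(1/93) + 46*(-1/50)) + 1/54 = (-29*1/93 - 23/25) + 1/54 = (-29/93 - 23/25) + 1/54 = -2864/2325 + 1/54 = -50777/41850 ≈ -1.2133)
355 + J*x = 355 + 387*(-50777/41850) = 355 - 2183411/4650 = -532661/4650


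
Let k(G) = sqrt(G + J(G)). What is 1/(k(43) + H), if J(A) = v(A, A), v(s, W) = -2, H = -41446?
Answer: -41446/1717770875 - sqrt(41)/1717770875 ≈ -2.4131e-5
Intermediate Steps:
J(A) = -2
k(G) = sqrt(-2 + G) (k(G) = sqrt(G - 2) = sqrt(-2 + G))
1/(k(43) + H) = 1/(sqrt(-2 + 43) - 41446) = 1/(sqrt(41) - 41446) = 1/(-41446 + sqrt(41))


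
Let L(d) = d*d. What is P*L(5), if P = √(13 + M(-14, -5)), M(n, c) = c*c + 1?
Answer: 25*√39 ≈ 156.13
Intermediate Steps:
M(n, c) = 1 + c² (M(n, c) = c² + 1 = 1 + c²)
P = √39 (P = √(13 + (1 + (-5)²)) = √(13 + (1 + 25)) = √(13 + 26) = √39 ≈ 6.2450)
L(d) = d²
P*L(5) = √39*5² = √39*25 = 25*√39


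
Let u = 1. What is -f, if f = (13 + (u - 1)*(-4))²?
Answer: -169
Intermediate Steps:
f = 169 (f = (13 + (1 - 1)*(-4))² = (13 + 0*(-4))² = (13 + 0)² = 13² = 169)
-f = -1*169 = -169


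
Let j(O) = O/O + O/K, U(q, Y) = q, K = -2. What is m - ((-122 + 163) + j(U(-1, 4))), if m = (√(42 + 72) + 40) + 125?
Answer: 245/2 + √114 ≈ 133.18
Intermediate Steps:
j(O) = 1 - O/2 (j(O) = O/O + O/(-2) = 1 + O*(-½) = 1 - O/2)
m = 165 + √114 (m = (√114 + 40) + 125 = (40 + √114) + 125 = 165 + √114 ≈ 175.68)
m - ((-122 + 163) + j(U(-1, 4))) = (165 + √114) - ((-122 + 163) + (1 - ½*(-1))) = (165 + √114) - (41 + (1 + ½)) = (165 + √114) - (41 + 3/2) = (165 + √114) - 1*85/2 = (165 + √114) - 85/2 = 245/2 + √114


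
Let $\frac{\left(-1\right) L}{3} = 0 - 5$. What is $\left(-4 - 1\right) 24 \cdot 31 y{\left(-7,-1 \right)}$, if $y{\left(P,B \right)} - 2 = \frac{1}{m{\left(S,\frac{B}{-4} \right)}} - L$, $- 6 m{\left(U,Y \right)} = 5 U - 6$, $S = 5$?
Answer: $\frac{941160}{19} \approx 49535.0$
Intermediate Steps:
$m{\left(U,Y \right)} = 1 - \frac{5 U}{6}$ ($m{\left(U,Y \right)} = - \frac{5 U - 6}{6} = - \frac{-6 + 5 U}{6} = 1 - \frac{5 U}{6}$)
$L = 15$ ($L = - 3 \left(0 - 5\right) = \left(-3\right) \left(-5\right) = 15$)
$y{\left(P,B \right)} = - \frac{253}{19}$ ($y{\left(P,B \right)} = 2 + \left(\frac{1}{1 - \frac{25}{6}} - 15\right) = 2 - \left(15 - \frac{1}{1 - \frac{25}{6}}\right) = 2 - \left(15 - \frac{1}{- \frac{19}{6}}\right) = 2 - \frac{291}{19} = - \frac{253}{19}$)
$\left(-4 - 1\right) 24 \cdot 31 y{\left(-7,-1 \right)} = \left(-4 - 1\right) 24 \cdot 31 \left(- \frac{253}{19}\right) = \left(-5\right) 24 \cdot 31 \left(- \frac{253}{19}\right) = \left(-120\right) 31 \left(- \frac{253}{19}\right) = \left(-3720\right) \left(- \frac{253}{19}\right) = \frac{941160}{19}$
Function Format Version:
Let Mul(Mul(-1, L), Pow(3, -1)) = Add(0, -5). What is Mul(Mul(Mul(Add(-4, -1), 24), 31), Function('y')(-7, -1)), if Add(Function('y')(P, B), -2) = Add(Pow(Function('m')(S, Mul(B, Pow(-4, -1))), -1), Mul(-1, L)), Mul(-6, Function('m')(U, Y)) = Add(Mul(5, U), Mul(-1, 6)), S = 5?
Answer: Rational(941160, 19) ≈ 49535.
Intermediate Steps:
Function('m')(U, Y) = Add(1, Mul(Rational(-5, 6), U)) (Function('m')(U, Y) = Mul(Rational(-1, 6), Add(Mul(5, U), Mul(-1, 6))) = Mul(Rational(-1, 6), Add(Mul(5, U), -6)) = Mul(Rational(-1, 6), Add(-6, Mul(5, U))) = Add(1, Mul(Rational(-5, 6), U)))
L = 15 (L = Mul(-3, Add(0, -5)) = Mul(-3, -5) = 15)
Function('y')(P, B) = Rational(-253, 19) (Function('y')(P, B) = Add(2, Add(Pow(Add(1, Mul(Rational(-5, 6), 5)), -1), Mul(-1, 15))) = Add(2, Add(Pow(Add(1, Rational(-25, 6)), -1), -15)) = Add(2, Add(Pow(Rational(-19, 6), -1), -15)) = Add(2, Add(Rational(-6, 19), -15)) = Add(2, Rational(-291, 19)) = Rational(-253, 19))
Mul(Mul(Mul(Add(-4, -1), 24), 31), Function('y')(-7, -1)) = Mul(Mul(Mul(Add(-4, -1), 24), 31), Rational(-253, 19)) = Mul(Mul(Mul(-5, 24), 31), Rational(-253, 19)) = Mul(Mul(-120, 31), Rational(-253, 19)) = Mul(-3720, Rational(-253, 19)) = Rational(941160, 19)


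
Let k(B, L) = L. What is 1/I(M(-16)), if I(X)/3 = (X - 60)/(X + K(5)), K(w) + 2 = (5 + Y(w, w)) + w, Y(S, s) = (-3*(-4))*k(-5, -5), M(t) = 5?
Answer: 47/165 ≈ 0.28485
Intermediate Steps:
Y(S, s) = -60 (Y(S, s) = -3*(-4)*(-5) = 12*(-5) = -60)
K(w) = -57 + w (K(w) = -2 + ((5 - 60) + w) = -2 + (-55 + w) = -57 + w)
I(X) = 3*(-60 + X)/(-52 + X) (I(X) = 3*((X - 60)/(X + (-57 + 5))) = 3*((-60 + X)/(X - 52)) = 3*((-60 + X)/(-52 + X)) = 3*(-60 + X)/(-52 + X))
1/I(M(-16)) = 1/(3*(-60 + 5)/(-52 + 5)) = 1/(3*(-55)/(-47)) = 1/(3*(-1/47)*(-55)) = 1/(165/47) = 47/165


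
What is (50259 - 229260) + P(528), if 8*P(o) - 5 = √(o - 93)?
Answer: -1432003/8 + √435/8 ≈ -1.7900e+5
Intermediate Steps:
P(o) = 5/8 + √(-93 + o)/8 (P(o) = 5/8 + √(o - 93)/8 = 5/8 + √(-93 + o)/8)
(50259 - 229260) + P(528) = (50259 - 229260) + (5/8 + √(-93 + 528)/8) = -179001 + (5/8 + √435/8) = -1432003/8 + √435/8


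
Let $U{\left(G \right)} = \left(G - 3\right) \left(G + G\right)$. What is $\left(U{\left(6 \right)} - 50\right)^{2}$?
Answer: $196$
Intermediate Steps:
$U{\left(G \right)} = 2 G \left(-3 + G\right)$ ($U{\left(G \right)} = \left(-3 + G\right) 2 G = 2 G \left(-3 + G\right)$)
$\left(U{\left(6 \right)} - 50\right)^{2} = \left(2 \cdot 6 \left(-3 + 6\right) - 50\right)^{2} = \left(2 \cdot 6 \cdot 3 - 50\right)^{2} = \left(36 - 50\right)^{2} = \left(-14\right)^{2} = 196$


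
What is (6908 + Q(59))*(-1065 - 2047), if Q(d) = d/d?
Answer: -21500808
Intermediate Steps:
Q(d) = 1
(6908 + Q(59))*(-1065 - 2047) = (6908 + 1)*(-1065 - 2047) = 6909*(-3112) = -21500808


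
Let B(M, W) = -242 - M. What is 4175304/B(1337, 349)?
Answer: -4175304/1579 ≈ -2644.3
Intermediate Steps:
4175304/B(1337, 349) = 4175304/(-242 - 1*1337) = 4175304/(-242 - 1337) = 4175304/(-1579) = 4175304*(-1/1579) = -4175304/1579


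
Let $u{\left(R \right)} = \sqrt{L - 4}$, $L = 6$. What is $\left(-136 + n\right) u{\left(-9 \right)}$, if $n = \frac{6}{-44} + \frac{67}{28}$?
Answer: $- \frac{41193 \sqrt{2}}{308} \approx -189.14$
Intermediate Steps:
$n = \frac{695}{308}$ ($n = 6 \left(- \frac{1}{44}\right) + 67 \cdot \frac{1}{28} = - \frac{3}{22} + \frac{67}{28} = \frac{695}{308} \approx 2.2565$)
$u{\left(R \right)} = \sqrt{2}$ ($u{\left(R \right)} = \sqrt{6 - 4} = \sqrt{2}$)
$\left(-136 + n\right) u{\left(-9 \right)} = \left(-136 + \frac{695}{308}\right) \sqrt{2} = - \frac{41193 \sqrt{2}}{308}$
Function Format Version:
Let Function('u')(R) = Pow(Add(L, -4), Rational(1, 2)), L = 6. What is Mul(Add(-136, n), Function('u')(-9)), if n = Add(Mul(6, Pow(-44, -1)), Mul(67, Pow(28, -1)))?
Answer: Mul(Rational(-41193, 308), Pow(2, Rational(1, 2))) ≈ -189.14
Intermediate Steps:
n = Rational(695, 308) (n = Add(Mul(6, Rational(-1, 44)), Mul(67, Rational(1, 28))) = Add(Rational(-3, 22), Rational(67, 28)) = Rational(695, 308) ≈ 2.2565)
Function('u')(R) = Pow(2, Rational(1, 2)) (Function('u')(R) = Pow(Add(6, -4), Rational(1, 2)) = Pow(2, Rational(1, 2)))
Mul(Add(-136, n), Function('u')(-9)) = Mul(Add(-136, Rational(695, 308)), Pow(2, Rational(1, 2))) = Mul(Rational(-41193, 308), Pow(2, Rational(1, 2)))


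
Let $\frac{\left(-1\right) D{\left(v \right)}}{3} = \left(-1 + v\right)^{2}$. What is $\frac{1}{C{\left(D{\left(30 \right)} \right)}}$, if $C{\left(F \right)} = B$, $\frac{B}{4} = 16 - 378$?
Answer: $- \frac{1}{1448} \approx -0.00069061$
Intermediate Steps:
$B = -1448$ ($B = 4 \left(16 - 378\right) = 4 \left(-362\right) = -1448$)
$D{\left(v \right)} = - 3 \left(-1 + v\right)^{2}$
$C{\left(F \right)} = -1448$
$\frac{1}{C{\left(D{\left(30 \right)} \right)}} = \frac{1}{-1448} = - \frac{1}{1448}$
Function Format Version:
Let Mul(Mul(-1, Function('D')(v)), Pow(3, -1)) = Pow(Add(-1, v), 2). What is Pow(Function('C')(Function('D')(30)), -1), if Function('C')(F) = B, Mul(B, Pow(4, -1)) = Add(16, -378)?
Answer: Rational(-1, 1448) ≈ -0.00069061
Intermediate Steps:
B = -1448 (B = Mul(4, Add(16, -378)) = Mul(4, -362) = -1448)
Function('D')(v) = Mul(-3, Pow(Add(-1, v), 2))
Function('C')(F) = -1448
Pow(Function('C')(Function('D')(30)), -1) = Pow(-1448, -1) = Rational(-1, 1448)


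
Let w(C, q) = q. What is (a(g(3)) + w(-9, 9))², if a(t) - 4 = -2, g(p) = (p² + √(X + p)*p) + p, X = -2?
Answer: 121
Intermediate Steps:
g(p) = p + p² + p*√(-2 + p) (g(p) = (p² + √(-2 + p)*p) + p = (p² + p*√(-2 + p)) + p = p + p² + p*√(-2 + p))
a(t) = 2 (a(t) = 4 - 2 = 2)
(a(g(3)) + w(-9, 9))² = (2 + 9)² = 11² = 121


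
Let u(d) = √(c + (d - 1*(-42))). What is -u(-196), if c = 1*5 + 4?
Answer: -I*√145 ≈ -12.042*I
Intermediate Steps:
c = 9 (c = 5 + 4 = 9)
u(d) = √(51 + d) (u(d) = √(9 + (d - 1*(-42))) = √(9 + (d + 42)) = √(9 + (42 + d)) = √(51 + d))
-u(-196) = -√(51 - 196) = -√(-145) = -I*√145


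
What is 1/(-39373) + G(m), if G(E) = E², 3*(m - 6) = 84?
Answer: 45515187/39373 ≈ 1156.0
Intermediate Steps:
m = 34 (m = 6 + (⅓)*84 = 6 + 28 = 34)
1/(-39373) + G(m) = 1/(-39373) + 34² = -1/39373 + 1156 = 45515187/39373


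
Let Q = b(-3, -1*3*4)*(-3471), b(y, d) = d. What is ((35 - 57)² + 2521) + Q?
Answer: 44657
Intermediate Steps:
Q = 41652 (Q = (-1*3*4)*(-3471) = -3*4*(-3471) = -12*(-3471) = 41652)
((35 - 57)² + 2521) + Q = ((35 - 57)² + 2521) + 41652 = ((-22)² + 2521) + 41652 = (484 + 2521) + 41652 = 3005 + 41652 = 44657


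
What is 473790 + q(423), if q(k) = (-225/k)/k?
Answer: 9419418965/19881 ≈ 4.7379e+5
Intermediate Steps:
q(k) = -225/k**2
473790 + q(423) = 473790 - 225/423**2 = 473790 - 225*1/178929 = 473790 - 25/19881 = 9419418965/19881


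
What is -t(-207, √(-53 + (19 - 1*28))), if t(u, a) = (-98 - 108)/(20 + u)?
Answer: -206/187 ≈ -1.1016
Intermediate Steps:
t(u, a) = -206/(20 + u)
-t(-207, √(-53 + (19 - 1*28))) = -(-206)/(20 - 207) = -(-206)/(-187) = -(-206)*(-1)/187 = -1*206/187 = -206/187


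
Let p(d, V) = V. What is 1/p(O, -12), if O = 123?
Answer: -1/12 ≈ -0.083333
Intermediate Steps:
1/p(O, -12) = 1/(-12) = -1/12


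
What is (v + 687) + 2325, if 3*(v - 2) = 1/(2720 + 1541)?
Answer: 38527963/12783 ≈ 3014.0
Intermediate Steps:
v = 25567/12783 (v = 2 + 1/(3*(2720 + 1541)) = 2 + (1/3)/4261 = 2 + (1/3)*(1/4261) = 2 + 1/12783 = 25567/12783 ≈ 2.0001)
(v + 687) + 2325 = (25567/12783 + 687) + 2325 = 8807488/12783 + 2325 = 38527963/12783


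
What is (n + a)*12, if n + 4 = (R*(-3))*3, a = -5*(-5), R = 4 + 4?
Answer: -612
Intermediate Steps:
R = 8
a = 25
n = -76 (n = -4 + (8*(-3))*3 = -4 - 24*3 = -4 - 72 = -76)
(n + a)*12 = (-76 + 25)*12 = -51*12 = -612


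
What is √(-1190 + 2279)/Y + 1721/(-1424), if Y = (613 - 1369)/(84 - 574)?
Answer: 258631/12816 ≈ 20.180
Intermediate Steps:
Y = 54/35 (Y = -756/(-490) = -756*(-1/490) = 54/35 ≈ 1.5429)
√(-1190 + 2279)/Y + 1721/(-1424) = √(-1190 + 2279)/(54/35) + 1721/(-1424) = √1089*(35/54) + 1721*(-1/1424) = 33*(35/54) - 1721/1424 = 385/18 - 1721/1424 = 258631/12816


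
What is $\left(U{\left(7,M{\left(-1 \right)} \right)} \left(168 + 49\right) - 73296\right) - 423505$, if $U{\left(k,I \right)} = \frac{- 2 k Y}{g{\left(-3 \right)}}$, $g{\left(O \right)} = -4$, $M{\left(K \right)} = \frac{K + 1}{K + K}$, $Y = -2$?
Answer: $-498320$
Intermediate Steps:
$M{\left(K \right)} = \frac{1 + K}{2 K}$
$U{\left(k,I \right)} = - k$ ($U{\left(k,I \right)} = \frac{- 2 k \left(-2\right)}{-4} = 4 k \left(- \frac{1}{4}\right) = - k$)
$\left(U{\left(7,M{\left(-1 \right)} \right)} \left(168 + 49\right) - 73296\right) - 423505 = \left(\left(-1\right) 7 \left(168 + 49\right) - 73296\right) - 423505 = \left(\left(-7\right) 217 - 73296\right) - 423505 = \left(-1519 - 73296\right) - 423505 = -74815 - 423505 = -498320$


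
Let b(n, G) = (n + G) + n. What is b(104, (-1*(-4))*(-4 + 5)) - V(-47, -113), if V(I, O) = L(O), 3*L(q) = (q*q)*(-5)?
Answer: 64481/3 ≈ 21494.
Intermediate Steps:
L(q) = -5*q²/3 (L(q) = ((q*q)*(-5))/3 = (q²*(-5))/3 = (-5*q²)/3 = -5*q²/3)
V(I, O) = -5*O²/3
b(n, G) = G + 2*n (b(n, G) = (G + n) + n = G + 2*n)
b(104, (-1*(-4))*(-4 + 5)) - V(-47, -113) = ((-1*(-4))*(-4 + 5) + 2*104) - (-5)*(-113)²/3 = (4*1 + 208) - (-5)*12769/3 = (4 + 208) - 1*(-63845/3) = 212 + 63845/3 = 64481/3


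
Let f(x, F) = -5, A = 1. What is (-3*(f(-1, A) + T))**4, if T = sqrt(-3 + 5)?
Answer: 75249 - 43740*sqrt(2) ≈ 13391.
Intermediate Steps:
T = sqrt(2) ≈ 1.4142
(-3*(f(-1, A) + T))**4 = (-3*(-5 + sqrt(2)))**4 = (15 - 3*sqrt(2))**4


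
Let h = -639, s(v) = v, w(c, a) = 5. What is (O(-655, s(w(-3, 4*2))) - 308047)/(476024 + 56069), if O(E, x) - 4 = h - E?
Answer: -308027/532093 ≈ -0.57890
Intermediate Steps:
O(E, x) = -635 - E (O(E, x) = 4 + (-639 - E) = -635 - E)
(O(-655, s(w(-3, 4*2))) - 308047)/(476024 + 56069) = ((-635 - 1*(-655)) - 308047)/(476024 + 56069) = ((-635 + 655) - 308047)/532093 = (20 - 308047)*(1/532093) = -308027*1/532093 = -308027/532093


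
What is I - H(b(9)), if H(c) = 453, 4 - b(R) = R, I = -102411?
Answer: -102864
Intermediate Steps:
b(R) = 4 - R
I - H(b(9)) = -102411 - 1*453 = -102411 - 453 = -102864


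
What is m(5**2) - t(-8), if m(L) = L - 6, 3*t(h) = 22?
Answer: 35/3 ≈ 11.667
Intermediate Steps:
t(h) = 22/3 (t(h) = (1/3)*22 = 22/3)
m(L) = -6 + L
m(5**2) - t(-8) = (-6 + 5**2) - 1*22/3 = (-6 + 25) - 22/3 = 19 - 22/3 = 35/3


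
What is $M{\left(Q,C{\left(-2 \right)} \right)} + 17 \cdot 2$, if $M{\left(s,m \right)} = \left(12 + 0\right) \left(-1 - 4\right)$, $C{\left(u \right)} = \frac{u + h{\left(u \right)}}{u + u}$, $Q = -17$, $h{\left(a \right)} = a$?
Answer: $-26$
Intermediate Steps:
$C{\left(u \right)} = 1$ ($C{\left(u \right)} = \frac{u + u}{u + u} = \frac{2 u}{2 u} = 2 u \frac{1}{2 u} = 1$)
$M{\left(s,m \right)} = -60$ ($M{\left(s,m \right)} = 12 \left(-5\right) = -60$)
$M{\left(Q,C{\left(-2 \right)} \right)} + 17 \cdot 2 = -60 + 17 \cdot 2 = -60 + 34 = -26$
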